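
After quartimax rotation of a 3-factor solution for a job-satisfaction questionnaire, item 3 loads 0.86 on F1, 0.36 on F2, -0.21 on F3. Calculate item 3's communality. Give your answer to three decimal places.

h² = 0.86² + 0.36² + (-0.21)² = 0.7396 + 0.1296 + 0.0441 = 0.9133

0.913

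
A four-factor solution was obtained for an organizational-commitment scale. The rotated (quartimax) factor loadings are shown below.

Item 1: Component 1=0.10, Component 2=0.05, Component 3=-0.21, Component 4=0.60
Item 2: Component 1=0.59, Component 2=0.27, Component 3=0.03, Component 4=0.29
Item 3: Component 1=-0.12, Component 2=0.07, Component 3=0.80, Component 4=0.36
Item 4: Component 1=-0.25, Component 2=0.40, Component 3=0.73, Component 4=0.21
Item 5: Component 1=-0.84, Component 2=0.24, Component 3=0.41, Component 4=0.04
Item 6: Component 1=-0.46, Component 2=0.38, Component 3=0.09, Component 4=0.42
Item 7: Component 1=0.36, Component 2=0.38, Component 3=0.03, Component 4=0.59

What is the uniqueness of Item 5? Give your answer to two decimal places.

0.07

h² = (-0.84)² + 0.24² + 0.41² + 0.04² = 0.7056 + 0.0576 + 0.1681 + 0.0016 = 0.9329
Uniqueness u² = 1 − h² = 1 − 0.9329 = 0.0671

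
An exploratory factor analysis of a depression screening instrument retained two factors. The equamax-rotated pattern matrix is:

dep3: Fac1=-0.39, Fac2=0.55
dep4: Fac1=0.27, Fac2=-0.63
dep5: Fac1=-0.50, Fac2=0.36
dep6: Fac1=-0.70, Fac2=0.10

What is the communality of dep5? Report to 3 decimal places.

0.380

h² = (-0.50)² + 0.36² = 0.2500 + 0.1296 = 0.3796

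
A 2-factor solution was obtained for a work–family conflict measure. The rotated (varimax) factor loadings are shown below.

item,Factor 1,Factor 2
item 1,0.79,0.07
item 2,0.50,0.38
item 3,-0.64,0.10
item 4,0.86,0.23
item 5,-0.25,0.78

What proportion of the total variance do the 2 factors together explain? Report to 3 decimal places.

0.581

Communalities: 0.6290, 0.3944, 0.4196, 0.7925, 0.6709; Σh² = 2.9064.
Total variance with 5 standardized items is 5, so the solution explains 2.9064/5 = 0.5813.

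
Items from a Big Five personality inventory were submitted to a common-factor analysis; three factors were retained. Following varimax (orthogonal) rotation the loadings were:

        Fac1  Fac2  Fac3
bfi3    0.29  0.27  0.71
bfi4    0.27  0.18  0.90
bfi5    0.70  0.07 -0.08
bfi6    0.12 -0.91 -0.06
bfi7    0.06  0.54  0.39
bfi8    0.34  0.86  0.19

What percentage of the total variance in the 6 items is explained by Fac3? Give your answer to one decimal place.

SS loadings for Fac3 = 0.71² + 0.90² + (-0.08)² + (-0.06)² + 0.39² + 0.19² = 1.5123
With 6 standardized items, total variance = 6. Proportion = 1.5123/6 = 0.2520 → 25.20%.

25.2%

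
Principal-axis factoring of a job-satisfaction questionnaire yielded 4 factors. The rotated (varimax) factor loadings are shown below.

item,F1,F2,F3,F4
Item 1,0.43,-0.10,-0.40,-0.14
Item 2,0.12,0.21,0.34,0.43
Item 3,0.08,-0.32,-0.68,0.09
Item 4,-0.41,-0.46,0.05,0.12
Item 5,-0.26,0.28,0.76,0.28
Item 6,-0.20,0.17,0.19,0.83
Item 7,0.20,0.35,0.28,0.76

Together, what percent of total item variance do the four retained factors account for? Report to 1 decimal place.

58.9%

SS loadings by factor: 0.5214, 0.5979, 1.4326, 1.5719; total = 4.1238.
Total variance with 7 standardized items is 7, so the solution explains 4.1238/7 = 0.5891 = 58.91%.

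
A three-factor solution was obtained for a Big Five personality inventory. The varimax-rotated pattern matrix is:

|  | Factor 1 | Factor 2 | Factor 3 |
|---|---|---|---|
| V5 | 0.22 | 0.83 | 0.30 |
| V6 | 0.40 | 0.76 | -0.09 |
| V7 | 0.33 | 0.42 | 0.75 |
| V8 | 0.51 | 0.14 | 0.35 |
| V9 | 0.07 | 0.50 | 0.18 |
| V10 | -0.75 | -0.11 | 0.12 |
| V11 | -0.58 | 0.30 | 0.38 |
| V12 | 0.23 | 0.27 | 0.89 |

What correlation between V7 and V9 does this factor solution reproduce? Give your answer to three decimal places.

r̂ = Σ λ_i·λ_j across factors = (0.33)(0.07) + (0.42)(0.50) + (0.75)(0.18)
  = +0.0231 +0.2100 +0.1350 = 0.3681

0.368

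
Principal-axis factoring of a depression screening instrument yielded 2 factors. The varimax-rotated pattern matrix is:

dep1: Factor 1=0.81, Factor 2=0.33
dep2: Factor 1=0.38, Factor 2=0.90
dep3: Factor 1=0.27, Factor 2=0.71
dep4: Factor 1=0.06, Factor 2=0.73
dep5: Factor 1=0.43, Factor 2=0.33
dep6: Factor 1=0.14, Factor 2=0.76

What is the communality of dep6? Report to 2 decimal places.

h² = 0.14² + 0.76² = 0.0196 + 0.5776 = 0.5972

0.60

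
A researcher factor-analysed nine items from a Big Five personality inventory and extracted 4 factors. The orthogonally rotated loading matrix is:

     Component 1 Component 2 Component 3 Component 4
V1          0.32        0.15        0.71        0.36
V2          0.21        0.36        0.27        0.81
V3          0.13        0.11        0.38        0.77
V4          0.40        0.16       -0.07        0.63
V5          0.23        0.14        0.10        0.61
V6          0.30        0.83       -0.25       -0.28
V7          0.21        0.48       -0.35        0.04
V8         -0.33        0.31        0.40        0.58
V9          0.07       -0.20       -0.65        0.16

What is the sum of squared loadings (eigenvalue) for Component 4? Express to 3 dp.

2.590

SS loadings for Component 4 = 0.36² + 0.81² + 0.77² + 0.63² + 0.61² + (-0.28)² + 0.04² + 0.58² + 0.16² = 0.1296 + 0.6561 + 0.5929 + 0.3969 + 0.3721 + 0.0784 + 0.0016 + 0.3364 + 0.0256 = 2.5896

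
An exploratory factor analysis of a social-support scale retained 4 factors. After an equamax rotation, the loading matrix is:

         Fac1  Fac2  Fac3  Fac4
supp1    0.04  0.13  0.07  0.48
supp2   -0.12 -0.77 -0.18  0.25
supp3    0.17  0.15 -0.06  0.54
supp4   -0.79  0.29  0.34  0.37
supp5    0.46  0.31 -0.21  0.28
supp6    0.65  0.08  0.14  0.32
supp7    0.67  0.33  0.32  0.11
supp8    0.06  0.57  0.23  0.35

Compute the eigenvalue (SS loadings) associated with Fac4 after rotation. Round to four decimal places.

1.0368

SS loadings for Fac4 = 0.48² + 0.25² + 0.54² + 0.37² + 0.28² + 0.32² + 0.11² + 0.35² = 0.2304 + 0.0625 + 0.2916 + 0.1369 + 0.0784 + 0.1024 + 0.0121 + 0.1225 = 1.0368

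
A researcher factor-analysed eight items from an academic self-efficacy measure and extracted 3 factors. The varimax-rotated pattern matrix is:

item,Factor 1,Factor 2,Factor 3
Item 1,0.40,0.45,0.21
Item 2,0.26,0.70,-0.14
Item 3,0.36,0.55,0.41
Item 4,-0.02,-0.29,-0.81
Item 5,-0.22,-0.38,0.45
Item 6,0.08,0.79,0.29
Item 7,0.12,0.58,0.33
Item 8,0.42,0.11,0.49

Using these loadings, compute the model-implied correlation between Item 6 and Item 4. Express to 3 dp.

-0.466

r̂ = Σ λ_i·λ_j across factors = (0.08)(-0.02) + (0.79)(-0.29) + (0.29)(-0.81)
  = -0.0016 -0.2291 -0.2349 = -0.4656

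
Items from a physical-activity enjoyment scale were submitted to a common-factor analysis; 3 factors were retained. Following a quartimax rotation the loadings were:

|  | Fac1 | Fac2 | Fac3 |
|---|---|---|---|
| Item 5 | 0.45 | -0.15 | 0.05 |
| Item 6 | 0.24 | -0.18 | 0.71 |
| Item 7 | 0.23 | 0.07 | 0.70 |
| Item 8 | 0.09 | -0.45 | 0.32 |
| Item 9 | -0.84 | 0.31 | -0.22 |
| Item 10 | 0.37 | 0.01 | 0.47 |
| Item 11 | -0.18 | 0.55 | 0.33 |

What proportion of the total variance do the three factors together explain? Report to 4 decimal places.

SS loadings by factor: 1.1960, 0.6610, 1.4772; total = 3.3342.
Total variance with 7 standardized items is 7, so the solution explains 3.3342/7 = 0.4763.

0.4763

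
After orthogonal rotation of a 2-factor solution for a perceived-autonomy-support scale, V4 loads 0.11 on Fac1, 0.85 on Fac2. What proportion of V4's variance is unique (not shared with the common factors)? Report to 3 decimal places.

0.265

h² = 0.11² + 0.85² = 0.0121 + 0.7225 = 0.7346
Uniqueness u² = 1 − h² = 1 − 0.7346 = 0.2654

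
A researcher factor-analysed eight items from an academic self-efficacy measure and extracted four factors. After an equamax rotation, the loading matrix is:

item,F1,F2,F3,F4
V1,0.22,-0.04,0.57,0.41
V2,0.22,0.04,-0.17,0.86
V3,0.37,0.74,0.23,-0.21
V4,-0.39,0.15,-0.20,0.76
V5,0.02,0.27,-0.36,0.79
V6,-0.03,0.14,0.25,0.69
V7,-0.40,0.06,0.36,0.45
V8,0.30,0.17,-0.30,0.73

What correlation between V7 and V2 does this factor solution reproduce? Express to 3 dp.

0.240

r̂ = Σ λ_i·λ_j across factors = (-0.40)(0.22) + (0.06)(0.04) + (0.36)(-0.17) + (0.45)(0.86)
  = -0.0880 +0.0024 -0.0612 +0.3870 = 0.2402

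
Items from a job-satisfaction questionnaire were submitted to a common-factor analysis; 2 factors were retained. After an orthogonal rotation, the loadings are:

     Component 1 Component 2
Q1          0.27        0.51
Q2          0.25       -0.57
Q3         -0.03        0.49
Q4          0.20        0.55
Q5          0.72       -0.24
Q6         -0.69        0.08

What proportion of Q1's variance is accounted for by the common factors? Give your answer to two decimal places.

h² = 0.27² + 0.51² = 0.0729 + 0.2601 = 0.3330

0.33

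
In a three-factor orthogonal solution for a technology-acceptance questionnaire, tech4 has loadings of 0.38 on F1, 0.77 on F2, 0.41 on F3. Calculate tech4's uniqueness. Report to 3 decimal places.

0.095

h² = 0.38² + 0.77² + 0.41² = 0.1444 + 0.5929 + 0.1681 = 0.9054
Uniqueness u² = 1 − h² = 1 − 0.9054 = 0.0946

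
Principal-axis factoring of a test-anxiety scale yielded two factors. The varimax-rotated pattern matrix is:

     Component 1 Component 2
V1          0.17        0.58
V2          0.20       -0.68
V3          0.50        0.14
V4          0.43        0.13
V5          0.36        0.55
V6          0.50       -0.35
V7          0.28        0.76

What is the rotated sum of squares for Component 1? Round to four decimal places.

SS loadings for Component 1 = 0.17² + 0.20² + 0.50² + 0.43² + 0.36² + 0.50² + 0.28² = 0.0289 + 0.0400 + 0.2500 + 0.1849 + 0.1296 + 0.2500 + 0.0784 = 0.9618

0.9618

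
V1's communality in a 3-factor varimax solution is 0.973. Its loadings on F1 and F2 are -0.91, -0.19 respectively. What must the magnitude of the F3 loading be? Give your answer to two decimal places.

0.33

Under orthogonal rotation h² = Σλ², so λ_F3² = h² − (0.8642) = 0.973 − 0.8642 = 0.1088.
|λ| = √0.1088 = 0.3298.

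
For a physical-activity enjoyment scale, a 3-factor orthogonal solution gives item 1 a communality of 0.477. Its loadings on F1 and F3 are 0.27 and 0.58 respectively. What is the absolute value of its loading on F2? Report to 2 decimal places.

Under orthogonal rotation h² = Σλ², so λ_F2² = h² − (0.4093) = 0.477 − 0.4093 = 0.0677.
|λ| = √0.0677 = 0.2602.

0.26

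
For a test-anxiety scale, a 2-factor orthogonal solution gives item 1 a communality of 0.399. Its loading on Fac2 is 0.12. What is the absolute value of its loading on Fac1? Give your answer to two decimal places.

0.62

Under orthogonal rotation h² = Σλ², so λ_Fac1² = h² − (0.0144) = 0.399 − 0.0144 = 0.3846.
|λ| = √0.3846 = 0.6202.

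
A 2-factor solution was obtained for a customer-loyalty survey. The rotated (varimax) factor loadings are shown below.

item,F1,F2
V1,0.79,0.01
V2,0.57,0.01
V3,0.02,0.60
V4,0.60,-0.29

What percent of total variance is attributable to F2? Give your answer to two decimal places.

11.11%

SS loadings for F2 = 0.01² + 0.01² + 0.60² + (-0.29)² = 0.4443
With 4 standardized items, total variance = 4. Proportion = 0.4443/4 = 0.1111 → 11.11%.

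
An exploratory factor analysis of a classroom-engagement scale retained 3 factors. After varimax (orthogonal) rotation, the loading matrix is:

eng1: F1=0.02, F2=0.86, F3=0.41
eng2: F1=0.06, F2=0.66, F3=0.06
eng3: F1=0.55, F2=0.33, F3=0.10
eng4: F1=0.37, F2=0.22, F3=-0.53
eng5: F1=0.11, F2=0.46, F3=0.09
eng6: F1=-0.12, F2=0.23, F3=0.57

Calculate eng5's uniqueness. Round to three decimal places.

0.768

h² = 0.11² + 0.46² + 0.09² = 0.0121 + 0.2116 + 0.0081 = 0.2318
Uniqueness u² = 1 − h² = 1 − 0.2318 = 0.7682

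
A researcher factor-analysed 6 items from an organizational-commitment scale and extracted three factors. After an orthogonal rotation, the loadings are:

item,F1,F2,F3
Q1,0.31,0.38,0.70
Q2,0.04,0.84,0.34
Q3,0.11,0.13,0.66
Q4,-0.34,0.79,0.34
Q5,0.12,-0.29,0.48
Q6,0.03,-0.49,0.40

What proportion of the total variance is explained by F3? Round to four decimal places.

0.2579

SS loadings for F3 = 0.70² + 0.34² + 0.66² + 0.34² + 0.48² + 0.40² = 1.5472
Proportion of variance = 1.5472 / 6 = 0.2579.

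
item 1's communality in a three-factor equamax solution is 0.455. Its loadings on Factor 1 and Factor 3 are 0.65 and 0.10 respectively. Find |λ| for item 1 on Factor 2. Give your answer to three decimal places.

Under orthogonal rotation h² = Σλ², so λ_Factor 2² = h² − (0.4325) = 0.455 − 0.4325 = 0.0225.
|λ| = √0.0225 = 0.1500.

0.150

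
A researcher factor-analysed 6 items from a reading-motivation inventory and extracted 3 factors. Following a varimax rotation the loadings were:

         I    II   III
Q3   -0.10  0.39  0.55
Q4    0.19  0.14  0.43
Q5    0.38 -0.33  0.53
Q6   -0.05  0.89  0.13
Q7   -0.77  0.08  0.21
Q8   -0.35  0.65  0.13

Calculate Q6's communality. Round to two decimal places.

0.81

h² = (-0.05)² + 0.89² + 0.13² = 0.0025 + 0.7921 + 0.0169 = 0.8115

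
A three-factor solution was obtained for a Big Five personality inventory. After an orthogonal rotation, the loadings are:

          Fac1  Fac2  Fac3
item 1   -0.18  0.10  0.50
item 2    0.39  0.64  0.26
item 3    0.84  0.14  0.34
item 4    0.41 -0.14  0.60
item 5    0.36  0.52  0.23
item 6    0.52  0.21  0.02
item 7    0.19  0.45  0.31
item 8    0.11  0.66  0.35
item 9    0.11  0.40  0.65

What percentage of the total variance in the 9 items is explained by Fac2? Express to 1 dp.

17.5%

SS loadings for Fac2 = 0.10² + 0.64² + 0.14² + (-0.14)² + 0.52² + 0.21² + 0.45² + 0.66² + 0.40² = 1.5714
With 9 standardized items, total variance = 9. Proportion = 1.5714/9 = 0.1746 → 17.46%.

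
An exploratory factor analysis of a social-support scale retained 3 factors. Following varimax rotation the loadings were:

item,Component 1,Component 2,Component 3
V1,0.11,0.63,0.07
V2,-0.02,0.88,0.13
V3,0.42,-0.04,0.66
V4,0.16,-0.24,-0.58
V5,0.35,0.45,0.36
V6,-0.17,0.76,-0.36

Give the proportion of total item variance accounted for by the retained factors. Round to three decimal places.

SS loadings by factor: 0.3659, 2.0106, 1.0530; total = 3.4295.
Total variance with 6 standardized items is 6, so the solution explains 3.4295/6 = 0.5716.

0.572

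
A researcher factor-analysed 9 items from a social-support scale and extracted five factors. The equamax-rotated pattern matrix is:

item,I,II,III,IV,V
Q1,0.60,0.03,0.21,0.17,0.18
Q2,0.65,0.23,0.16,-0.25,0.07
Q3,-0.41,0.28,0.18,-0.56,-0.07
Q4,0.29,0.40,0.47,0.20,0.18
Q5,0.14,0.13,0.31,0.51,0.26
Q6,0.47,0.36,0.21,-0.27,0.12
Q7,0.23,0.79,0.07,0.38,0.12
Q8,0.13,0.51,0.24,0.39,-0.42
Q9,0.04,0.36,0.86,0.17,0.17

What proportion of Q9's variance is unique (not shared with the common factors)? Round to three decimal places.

h² = 0.04² + 0.36² + 0.86² + 0.17² + 0.17² = 0.0016 + 0.1296 + 0.7396 + 0.0289 + 0.0289 = 0.9286
Uniqueness u² = 1 − h² = 1 − 0.9286 = 0.0714

0.071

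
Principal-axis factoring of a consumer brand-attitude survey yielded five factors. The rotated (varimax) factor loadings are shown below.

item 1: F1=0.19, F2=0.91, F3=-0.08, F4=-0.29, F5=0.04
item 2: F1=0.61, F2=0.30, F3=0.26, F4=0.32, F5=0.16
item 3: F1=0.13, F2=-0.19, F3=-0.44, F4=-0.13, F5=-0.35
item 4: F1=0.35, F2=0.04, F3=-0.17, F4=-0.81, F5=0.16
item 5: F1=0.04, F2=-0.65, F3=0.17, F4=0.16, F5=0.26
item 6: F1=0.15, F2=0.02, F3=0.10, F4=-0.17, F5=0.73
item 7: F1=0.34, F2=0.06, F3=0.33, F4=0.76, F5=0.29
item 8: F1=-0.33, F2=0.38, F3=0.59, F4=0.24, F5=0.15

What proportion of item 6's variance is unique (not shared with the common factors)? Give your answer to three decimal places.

0.405

h² = 0.15² + 0.02² + 0.10² + (-0.17)² + 0.73² = 0.0225 + 0.0004 + 0.0100 + 0.0289 + 0.5329 = 0.5947
Uniqueness u² = 1 − h² = 1 − 0.5947 = 0.4053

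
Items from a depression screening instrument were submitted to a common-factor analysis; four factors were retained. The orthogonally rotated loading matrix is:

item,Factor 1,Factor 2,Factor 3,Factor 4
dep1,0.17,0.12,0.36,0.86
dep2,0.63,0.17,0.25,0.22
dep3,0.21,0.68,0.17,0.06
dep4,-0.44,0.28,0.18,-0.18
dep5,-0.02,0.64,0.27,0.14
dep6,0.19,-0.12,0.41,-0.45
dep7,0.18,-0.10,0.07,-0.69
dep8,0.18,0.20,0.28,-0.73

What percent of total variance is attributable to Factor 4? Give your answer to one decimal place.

25.7%

SS loadings for Factor 4 = 0.86² + 0.22² + 0.06² + (-0.18)² + 0.14² + (-0.45)² + (-0.69)² + (-0.73)² = 2.0551
With 8 standardized items, total variance = 8. Proportion = 2.0551/8 = 0.2569 → 25.69%.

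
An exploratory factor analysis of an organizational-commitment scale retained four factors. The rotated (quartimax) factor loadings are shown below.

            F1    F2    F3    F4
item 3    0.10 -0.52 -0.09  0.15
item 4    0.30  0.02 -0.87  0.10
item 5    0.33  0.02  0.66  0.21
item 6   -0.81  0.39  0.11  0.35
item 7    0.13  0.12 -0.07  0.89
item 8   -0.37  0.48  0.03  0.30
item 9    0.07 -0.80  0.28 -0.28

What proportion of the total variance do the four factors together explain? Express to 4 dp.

Communalities: 0.3110, 0.8573, 0.5890, 0.9428, 0.8283, 0.4582, 0.8017; Σh² = 4.7883.
Total variance with 7 standardized items is 7, so the solution explains 4.7883/7 = 0.6840.

0.6840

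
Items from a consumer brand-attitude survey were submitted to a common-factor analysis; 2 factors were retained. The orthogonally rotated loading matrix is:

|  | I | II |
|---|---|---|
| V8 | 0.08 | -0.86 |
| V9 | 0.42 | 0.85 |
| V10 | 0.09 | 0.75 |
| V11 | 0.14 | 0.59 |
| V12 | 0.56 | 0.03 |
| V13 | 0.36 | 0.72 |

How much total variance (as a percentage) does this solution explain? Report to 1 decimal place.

59.1%

Communalities: 0.7460, 0.8989, 0.5706, 0.3677, 0.3145, 0.6480; Σh² = 3.5457.
Total variance with 6 standardized items is 6, so the solution explains 3.5457/6 = 0.5909 = 59.09%.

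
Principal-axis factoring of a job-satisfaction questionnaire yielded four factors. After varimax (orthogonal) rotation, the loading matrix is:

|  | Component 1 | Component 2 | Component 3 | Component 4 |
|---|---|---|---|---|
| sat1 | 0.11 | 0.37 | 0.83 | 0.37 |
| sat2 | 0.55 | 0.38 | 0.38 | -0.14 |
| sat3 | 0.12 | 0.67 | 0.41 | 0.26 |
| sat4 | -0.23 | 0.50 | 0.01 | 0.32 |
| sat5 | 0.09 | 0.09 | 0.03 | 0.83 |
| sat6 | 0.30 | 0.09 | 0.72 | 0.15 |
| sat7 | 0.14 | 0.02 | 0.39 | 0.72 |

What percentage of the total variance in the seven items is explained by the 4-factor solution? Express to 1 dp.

67.5%

SS loadings by factor: 0.4996, 0.9968, 1.6729, 1.5563; total = 4.7256.
Total variance with 7 standardized items is 7, so the solution explains 4.7256/7 = 0.6751 = 67.51%.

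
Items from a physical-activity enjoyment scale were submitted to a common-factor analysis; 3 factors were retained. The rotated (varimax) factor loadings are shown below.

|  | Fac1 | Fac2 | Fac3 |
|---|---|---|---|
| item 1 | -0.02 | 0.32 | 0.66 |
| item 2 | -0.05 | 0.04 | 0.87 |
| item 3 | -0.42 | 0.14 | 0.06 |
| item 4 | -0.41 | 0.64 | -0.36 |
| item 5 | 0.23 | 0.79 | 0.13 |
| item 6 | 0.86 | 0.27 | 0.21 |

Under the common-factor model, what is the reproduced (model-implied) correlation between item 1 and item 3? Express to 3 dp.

0.093

r̂ = Σ λ_i·λ_j across factors = (-0.02)(-0.42) + (0.32)(0.14) + (0.66)(0.06)
  = +0.0084 +0.0448 +0.0396 = 0.0928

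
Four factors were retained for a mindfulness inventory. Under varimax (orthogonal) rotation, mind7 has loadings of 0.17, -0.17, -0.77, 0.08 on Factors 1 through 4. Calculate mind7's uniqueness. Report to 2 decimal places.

h² = 0.17² + (-0.17)² + (-0.77)² + 0.08² = 0.0289 + 0.0289 + 0.5929 + 0.0064 = 0.6571
Uniqueness u² = 1 − h² = 1 − 0.6571 = 0.3429

0.34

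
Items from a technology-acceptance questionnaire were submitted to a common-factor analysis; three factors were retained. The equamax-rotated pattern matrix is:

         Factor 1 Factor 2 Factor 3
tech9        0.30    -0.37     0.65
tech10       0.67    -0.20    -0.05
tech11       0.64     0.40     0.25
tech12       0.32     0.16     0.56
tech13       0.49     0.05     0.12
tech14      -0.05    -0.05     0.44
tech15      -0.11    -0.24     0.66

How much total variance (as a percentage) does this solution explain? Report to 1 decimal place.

45.4%

SS loadings by factor: 1.3056, 0.4251, 1.4447; total = 3.1754.
Total variance with 7 standardized items is 7, so the solution explains 3.1754/7 = 0.4536 = 45.36%.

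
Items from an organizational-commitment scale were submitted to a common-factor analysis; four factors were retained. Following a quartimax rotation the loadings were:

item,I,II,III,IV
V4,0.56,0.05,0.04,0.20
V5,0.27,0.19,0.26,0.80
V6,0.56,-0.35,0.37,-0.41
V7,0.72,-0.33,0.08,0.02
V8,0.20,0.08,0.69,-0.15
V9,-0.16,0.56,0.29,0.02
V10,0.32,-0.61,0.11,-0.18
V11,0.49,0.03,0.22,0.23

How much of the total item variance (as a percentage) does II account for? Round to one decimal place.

SS loadings for II = 0.05² + 0.19² + (-0.35)² + (-0.33)² + 0.08² + 0.56² + (-0.61)² + 0.03² = 0.9630
With 8 standardized items, total variance = 8. Proportion = 0.9630/8 = 0.1204 → 12.04%.

12.0%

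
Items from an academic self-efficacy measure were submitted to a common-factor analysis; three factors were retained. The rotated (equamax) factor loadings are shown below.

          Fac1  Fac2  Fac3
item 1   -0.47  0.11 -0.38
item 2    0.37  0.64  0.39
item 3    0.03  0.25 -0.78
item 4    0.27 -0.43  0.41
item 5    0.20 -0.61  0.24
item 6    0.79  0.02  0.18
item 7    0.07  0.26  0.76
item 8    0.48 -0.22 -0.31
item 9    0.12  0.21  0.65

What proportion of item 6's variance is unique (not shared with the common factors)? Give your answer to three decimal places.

h² = 0.79² + 0.02² + 0.18² = 0.6241 + 0.0004 + 0.0324 = 0.6569
Uniqueness u² = 1 − h² = 1 − 0.6569 = 0.3431

0.343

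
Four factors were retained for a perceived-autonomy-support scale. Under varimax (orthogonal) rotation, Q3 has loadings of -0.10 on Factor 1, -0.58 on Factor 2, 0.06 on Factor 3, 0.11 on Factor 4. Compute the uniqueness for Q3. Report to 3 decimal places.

0.638

h² = (-0.10)² + (-0.58)² + 0.06² + 0.11² = 0.0100 + 0.3364 + 0.0036 + 0.0121 = 0.3621
Uniqueness u² = 1 − h² = 1 − 0.3621 = 0.6379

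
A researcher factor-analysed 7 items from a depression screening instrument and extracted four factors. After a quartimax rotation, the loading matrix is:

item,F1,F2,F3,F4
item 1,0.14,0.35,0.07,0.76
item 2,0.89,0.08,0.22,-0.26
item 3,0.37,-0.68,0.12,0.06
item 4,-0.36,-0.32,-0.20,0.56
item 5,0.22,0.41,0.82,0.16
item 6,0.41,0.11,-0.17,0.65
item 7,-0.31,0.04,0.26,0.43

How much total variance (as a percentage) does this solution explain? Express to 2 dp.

67.69%

SS loadings by factor: 1.3908, 0.8755, 0.8766, 1.5954; total = 4.7383.
Total variance with 7 standardized items is 7, so the solution explains 4.7383/7 = 0.6769 = 67.69%.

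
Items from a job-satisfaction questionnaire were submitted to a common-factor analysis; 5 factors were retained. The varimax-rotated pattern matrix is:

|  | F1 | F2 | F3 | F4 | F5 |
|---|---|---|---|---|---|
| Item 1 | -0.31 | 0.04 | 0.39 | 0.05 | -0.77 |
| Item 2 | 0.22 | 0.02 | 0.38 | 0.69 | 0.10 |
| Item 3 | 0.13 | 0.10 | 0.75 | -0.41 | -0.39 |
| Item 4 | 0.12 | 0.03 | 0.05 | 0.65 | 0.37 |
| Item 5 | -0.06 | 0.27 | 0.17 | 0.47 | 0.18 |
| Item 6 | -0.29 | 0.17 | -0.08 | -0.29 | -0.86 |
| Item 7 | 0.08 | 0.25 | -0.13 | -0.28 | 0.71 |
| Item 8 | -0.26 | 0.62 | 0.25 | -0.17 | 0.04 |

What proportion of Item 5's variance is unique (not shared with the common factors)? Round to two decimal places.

0.64

h² = (-0.06)² + 0.27² + 0.17² + 0.47² + 0.18² = 0.0036 + 0.0729 + 0.0289 + 0.2209 + 0.0324 = 0.3587
Uniqueness u² = 1 − h² = 1 − 0.3587 = 0.6413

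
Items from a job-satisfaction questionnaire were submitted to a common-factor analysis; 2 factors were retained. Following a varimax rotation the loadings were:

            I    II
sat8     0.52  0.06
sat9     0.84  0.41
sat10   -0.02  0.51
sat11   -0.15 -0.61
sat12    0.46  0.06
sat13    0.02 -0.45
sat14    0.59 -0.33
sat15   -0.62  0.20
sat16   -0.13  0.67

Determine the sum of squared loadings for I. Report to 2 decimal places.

SS loadings for I = 0.52² + 0.84² + (-0.02)² + (-0.15)² + 0.46² + 0.02² + 0.59² + (-0.62)² + (-0.13)² = 0.2704 + 0.7056 + 0.0004 + 0.0225 + 0.2116 + 0.0004 + 0.3481 + 0.3844 + 0.0169 = 1.9603

1.96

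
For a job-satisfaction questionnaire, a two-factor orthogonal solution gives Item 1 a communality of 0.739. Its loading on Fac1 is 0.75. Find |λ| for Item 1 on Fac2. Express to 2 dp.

0.42

Under orthogonal rotation h² = Σλ², so λ_Fac2² = h² − (0.5625) = 0.739 − 0.5625 = 0.1765.
|λ| = √0.1765 = 0.4201.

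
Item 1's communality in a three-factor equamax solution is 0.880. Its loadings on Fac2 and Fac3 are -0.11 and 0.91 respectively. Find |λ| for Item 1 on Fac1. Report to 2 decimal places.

0.20

Under orthogonal rotation h² = Σλ², so λ_Fac1² = h² − (0.8402) = 0.880 − 0.8402 = 0.0398.
|λ| = √0.0398 = 0.1995.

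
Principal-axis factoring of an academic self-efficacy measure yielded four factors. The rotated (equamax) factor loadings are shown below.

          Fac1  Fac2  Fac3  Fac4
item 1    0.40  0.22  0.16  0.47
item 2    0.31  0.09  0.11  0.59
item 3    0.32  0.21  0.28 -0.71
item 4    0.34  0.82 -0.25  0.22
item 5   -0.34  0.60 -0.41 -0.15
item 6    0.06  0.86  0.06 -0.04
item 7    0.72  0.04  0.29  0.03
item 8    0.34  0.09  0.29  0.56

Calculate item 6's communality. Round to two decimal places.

0.75

h² = 0.06² + 0.86² + 0.06² + (-0.04)² = 0.0036 + 0.7396 + 0.0036 + 0.0016 = 0.7484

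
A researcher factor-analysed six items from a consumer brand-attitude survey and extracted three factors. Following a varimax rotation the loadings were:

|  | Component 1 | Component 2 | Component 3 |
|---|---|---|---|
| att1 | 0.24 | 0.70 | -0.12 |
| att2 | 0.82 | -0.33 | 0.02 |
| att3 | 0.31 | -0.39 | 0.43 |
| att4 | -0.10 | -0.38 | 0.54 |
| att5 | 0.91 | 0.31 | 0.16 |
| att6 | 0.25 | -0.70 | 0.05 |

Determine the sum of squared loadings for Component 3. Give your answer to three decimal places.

0.519

SS loadings for Component 3 = (-0.12)² + 0.02² + 0.43² + 0.54² + 0.16² + 0.05² = 0.0144 + 0.0004 + 0.1849 + 0.2916 + 0.0256 + 0.0025 = 0.5194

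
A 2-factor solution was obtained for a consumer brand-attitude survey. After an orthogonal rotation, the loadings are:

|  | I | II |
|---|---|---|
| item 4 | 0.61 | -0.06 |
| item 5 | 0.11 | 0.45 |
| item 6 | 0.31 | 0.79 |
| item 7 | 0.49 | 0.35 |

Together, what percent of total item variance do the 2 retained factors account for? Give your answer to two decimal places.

41.83%

SS loadings by factor: 0.7204, 0.9527; total = 1.6731.
Total variance with 4 standardized items is 4, so the solution explains 1.6731/4 = 0.4183 = 41.83%.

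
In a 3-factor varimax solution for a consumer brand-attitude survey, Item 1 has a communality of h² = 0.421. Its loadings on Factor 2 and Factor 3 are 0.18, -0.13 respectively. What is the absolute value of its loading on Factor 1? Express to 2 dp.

Under orthogonal rotation h² = Σλ², so λ_Factor 1² = h² − (0.0493) = 0.421 − 0.0493 = 0.3717.
|λ| = √0.3717 = 0.6097.

0.61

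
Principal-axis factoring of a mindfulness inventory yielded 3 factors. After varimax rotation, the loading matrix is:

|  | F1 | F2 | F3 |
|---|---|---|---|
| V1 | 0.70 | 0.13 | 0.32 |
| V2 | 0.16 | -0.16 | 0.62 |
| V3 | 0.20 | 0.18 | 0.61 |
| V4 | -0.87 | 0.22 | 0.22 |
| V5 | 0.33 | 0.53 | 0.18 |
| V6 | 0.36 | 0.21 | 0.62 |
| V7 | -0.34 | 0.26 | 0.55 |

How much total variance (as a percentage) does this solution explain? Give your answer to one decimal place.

Communalities: 0.6093, 0.4356, 0.4445, 0.8537, 0.4222, 0.5581, 0.4857; Σh² = 3.8091.
Total variance with 7 standardized items is 7, so the solution explains 3.8091/7 = 0.5442 = 54.42%.

54.4%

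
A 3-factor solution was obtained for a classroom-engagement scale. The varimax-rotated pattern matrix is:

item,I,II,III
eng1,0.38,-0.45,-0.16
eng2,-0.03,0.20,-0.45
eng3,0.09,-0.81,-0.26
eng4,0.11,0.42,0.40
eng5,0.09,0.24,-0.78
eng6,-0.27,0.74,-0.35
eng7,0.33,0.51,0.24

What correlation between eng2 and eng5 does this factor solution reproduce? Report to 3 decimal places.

r̂ = Σ λ_i·λ_j across factors = (-0.03)(0.09) + (0.20)(0.24) + (-0.45)(-0.78)
  = -0.0027 +0.0480 +0.3510 = 0.3963

0.396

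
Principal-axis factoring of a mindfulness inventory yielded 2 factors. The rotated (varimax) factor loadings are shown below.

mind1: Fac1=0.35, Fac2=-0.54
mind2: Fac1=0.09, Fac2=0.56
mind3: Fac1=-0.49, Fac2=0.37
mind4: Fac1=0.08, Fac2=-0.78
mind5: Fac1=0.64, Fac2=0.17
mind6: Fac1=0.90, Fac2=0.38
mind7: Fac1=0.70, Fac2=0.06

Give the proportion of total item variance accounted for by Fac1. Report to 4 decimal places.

SS loadings for Fac1 = 0.35² + 0.09² + (-0.49)² + 0.08² + 0.64² + 0.90² + 0.70² = 2.0867
Proportion of variance = 2.0867 / 7 = 0.2981.

0.2981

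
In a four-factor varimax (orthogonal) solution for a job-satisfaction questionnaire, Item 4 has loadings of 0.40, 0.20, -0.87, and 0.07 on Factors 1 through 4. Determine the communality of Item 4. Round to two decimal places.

0.96

h² = 0.40² + 0.20² + (-0.87)² + 0.07² = 0.1600 + 0.0400 + 0.7569 + 0.0049 = 0.9618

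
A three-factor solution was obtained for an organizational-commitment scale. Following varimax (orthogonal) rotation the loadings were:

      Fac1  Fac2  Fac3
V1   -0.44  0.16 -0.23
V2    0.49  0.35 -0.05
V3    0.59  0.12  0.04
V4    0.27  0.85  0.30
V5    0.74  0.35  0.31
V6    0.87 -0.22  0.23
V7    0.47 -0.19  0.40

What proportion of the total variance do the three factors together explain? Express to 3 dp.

0.561

Communalities: 0.2721, 0.3651, 0.3641, 0.8854, 0.7662, 0.8582, 0.4170; Σh² = 3.9281.
Total variance with 7 standardized items is 7, so the solution explains 3.9281/7 = 0.5612.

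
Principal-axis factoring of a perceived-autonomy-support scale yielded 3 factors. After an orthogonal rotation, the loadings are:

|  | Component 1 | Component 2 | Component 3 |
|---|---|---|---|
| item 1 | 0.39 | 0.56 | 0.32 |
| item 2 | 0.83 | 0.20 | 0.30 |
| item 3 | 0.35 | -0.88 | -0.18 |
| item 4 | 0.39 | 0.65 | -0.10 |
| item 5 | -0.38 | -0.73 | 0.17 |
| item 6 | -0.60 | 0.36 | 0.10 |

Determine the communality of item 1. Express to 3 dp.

0.568

h² = 0.39² + 0.56² + 0.32² = 0.1521 + 0.3136 + 0.1024 = 0.5681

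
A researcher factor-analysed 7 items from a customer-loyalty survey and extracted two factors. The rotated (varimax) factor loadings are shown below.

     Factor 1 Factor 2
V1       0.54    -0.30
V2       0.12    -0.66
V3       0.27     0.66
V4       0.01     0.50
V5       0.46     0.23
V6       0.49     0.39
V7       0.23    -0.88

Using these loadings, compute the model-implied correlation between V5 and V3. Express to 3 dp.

0.276

r̂ = Σ λ_i·λ_j across factors = (0.46)(0.27) + (0.23)(0.66)
  = +0.1242 +0.1518 = 0.2760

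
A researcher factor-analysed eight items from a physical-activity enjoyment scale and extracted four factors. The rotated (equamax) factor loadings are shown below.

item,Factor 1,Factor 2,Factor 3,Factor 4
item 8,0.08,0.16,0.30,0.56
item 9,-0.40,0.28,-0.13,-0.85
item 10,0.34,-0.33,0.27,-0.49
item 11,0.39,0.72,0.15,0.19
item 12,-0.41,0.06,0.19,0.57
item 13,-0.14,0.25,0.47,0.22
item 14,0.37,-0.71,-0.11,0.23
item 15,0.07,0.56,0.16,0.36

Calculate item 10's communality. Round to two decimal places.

0.54

h² = 0.34² + (-0.33)² + 0.27² + (-0.49)² = 0.1156 + 0.1089 + 0.0729 + 0.2401 = 0.5375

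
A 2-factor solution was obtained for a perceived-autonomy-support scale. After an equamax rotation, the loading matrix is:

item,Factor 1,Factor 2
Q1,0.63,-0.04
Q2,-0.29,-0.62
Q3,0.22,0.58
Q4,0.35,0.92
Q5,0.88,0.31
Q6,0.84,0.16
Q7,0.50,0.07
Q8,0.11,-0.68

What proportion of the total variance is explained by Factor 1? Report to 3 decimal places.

0.299

SS loadings for Factor 1 = 0.63² + (-0.29)² + 0.22² + 0.35² + 0.88² + 0.84² + 0.50² + 0.11² = 2.3940
Proportion of variance = 2.3940 / 8 = 0.2992.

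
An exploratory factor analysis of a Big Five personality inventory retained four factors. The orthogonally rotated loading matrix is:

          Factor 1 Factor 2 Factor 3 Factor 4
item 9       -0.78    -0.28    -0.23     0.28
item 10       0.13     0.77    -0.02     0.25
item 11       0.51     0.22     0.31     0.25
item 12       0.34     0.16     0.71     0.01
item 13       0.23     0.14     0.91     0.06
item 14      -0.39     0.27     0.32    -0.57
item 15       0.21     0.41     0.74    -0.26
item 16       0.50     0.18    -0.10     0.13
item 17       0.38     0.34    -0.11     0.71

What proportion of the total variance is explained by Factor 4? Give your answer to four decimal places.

0.1245

SS loadings for Factor 4 = 0.28² + 0.25² + 0.25² + 0.01² + 0.06² + (-0.57)² + (-0.26)² + 0.13² + 0.71² = 1.1206
Proportion of variance = 1.1206 / 9 = 0.1245.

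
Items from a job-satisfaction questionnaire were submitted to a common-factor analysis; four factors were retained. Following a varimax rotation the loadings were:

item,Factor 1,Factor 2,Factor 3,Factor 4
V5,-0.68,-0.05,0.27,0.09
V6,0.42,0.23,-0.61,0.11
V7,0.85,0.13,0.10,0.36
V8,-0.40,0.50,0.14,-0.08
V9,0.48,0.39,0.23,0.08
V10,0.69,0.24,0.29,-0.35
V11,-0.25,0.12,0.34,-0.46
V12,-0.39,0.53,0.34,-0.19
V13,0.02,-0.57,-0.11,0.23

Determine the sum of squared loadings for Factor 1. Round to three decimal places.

2.443

SS loadings for Factor 1 = (-0.68)² + 0.42² + 0.85² + (-0.40)² + 0.48² + 0.69² + (-0.25)² + (-0.39)² + 0.02² = 0.4624 + 0.1764 + 0.7225 + 0.1600 + 0.2304 + 0.4761 + 0.0625 + 0.1521 + 0.0004 = 2.4428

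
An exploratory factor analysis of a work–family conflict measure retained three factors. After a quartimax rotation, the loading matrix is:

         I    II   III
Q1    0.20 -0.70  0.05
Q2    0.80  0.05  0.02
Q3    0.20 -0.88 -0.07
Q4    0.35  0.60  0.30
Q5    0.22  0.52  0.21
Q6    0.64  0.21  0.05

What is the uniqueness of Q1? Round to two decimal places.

h² = 0.20² + (-0.70)² + 0.05² = 0.0400 + 0.4900 + 0.0025 = 0.5325
Uniqueness u² = 1 − h² = 1 − 0.5325 = 0.4675

0.47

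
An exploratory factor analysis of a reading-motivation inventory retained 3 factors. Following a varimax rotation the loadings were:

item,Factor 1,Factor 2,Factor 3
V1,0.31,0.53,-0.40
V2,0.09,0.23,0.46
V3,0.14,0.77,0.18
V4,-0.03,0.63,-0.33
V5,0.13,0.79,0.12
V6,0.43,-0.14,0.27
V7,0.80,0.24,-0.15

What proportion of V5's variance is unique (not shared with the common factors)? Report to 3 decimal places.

h² = 0.13² + 0.79² + 0.12² = 0.0169 + 0.6241 + 0.0144 = 0.6554
Uniqueness u² = 1 − h² = 1 − 0.6554 = 0.3446

0.345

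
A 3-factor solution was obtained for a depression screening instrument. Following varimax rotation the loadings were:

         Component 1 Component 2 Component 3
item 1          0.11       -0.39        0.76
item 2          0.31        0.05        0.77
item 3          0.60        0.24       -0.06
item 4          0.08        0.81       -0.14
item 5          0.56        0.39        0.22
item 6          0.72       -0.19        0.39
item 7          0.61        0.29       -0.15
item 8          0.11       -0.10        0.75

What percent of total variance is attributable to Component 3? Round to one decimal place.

24.7%

SS loadings for Component 3 = 0.76² + 0.77² + (-0.06)² + (-0.14)² + 0.22² + 0.39² + (-0.15)² + 0.75² = 1.9792
With 8 standardized items, total variance = 8. Proportion = 1.9792/8 = 0.2474 → 24.74%.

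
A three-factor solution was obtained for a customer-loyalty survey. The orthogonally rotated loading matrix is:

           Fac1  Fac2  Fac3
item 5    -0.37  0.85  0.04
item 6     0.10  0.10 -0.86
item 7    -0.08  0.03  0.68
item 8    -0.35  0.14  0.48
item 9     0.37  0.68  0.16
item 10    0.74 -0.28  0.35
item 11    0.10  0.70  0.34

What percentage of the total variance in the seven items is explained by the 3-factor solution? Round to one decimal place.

63.6%

SS loadings by factor: 0.9703, 1.7838, 1.6977; total = 4.4518.
Total variance with 7 standardized items is 7, so the solution explains 4.4518/7 = 0.6360 = 63.60%.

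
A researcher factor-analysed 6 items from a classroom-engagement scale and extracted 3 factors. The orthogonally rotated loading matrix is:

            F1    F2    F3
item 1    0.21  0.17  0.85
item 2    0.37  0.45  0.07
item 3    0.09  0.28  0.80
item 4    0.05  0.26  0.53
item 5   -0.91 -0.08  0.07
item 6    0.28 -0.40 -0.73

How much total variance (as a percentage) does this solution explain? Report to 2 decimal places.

SS loadings by factor: 1.0981, 0.5438, 2.1861; total = 3.8280.
Total variance with 6 standardized items is 6, so the solution explains 3.8280/6 = 0.6380 = 63.80%.

63.80%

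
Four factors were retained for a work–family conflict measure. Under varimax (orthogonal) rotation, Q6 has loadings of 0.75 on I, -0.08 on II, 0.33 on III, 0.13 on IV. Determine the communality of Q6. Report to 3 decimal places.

h² = 0.75² + (-0.08)² + 0.33² + 0.13² = 0.5625 + 0.0064 + 0.1089 + 0.0169 = 0.6947

0.695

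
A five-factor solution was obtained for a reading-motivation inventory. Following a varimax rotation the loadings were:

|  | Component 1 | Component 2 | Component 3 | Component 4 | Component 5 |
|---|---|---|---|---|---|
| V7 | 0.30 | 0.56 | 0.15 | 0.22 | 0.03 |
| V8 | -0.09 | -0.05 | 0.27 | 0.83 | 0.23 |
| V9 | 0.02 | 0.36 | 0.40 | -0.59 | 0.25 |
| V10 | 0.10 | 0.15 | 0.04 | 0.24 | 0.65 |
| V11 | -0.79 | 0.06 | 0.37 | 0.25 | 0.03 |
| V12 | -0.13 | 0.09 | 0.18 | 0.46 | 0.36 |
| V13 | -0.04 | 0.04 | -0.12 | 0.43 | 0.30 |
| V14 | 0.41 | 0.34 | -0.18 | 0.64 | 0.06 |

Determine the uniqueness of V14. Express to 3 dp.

h² = 0.41² + 0.34² + (-0.18)² + 0.64² + 0.06² = 0.1681 + 0.1156 + 0.0324 + 0.4096 + 0.0036 = 0.7293
Uniqueness u² = 1 − h² = 1 − 0.7293 = 0.2707

0.271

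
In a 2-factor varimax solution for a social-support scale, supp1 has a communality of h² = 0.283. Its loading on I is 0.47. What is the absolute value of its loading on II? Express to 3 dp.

Under orthogonal rotation h² = Σλ², so λ_II² = h² − (0.2209) = 0.283 − 0.2209 = 0.0621.
|λ| = √0.0621 = 0.2492.

0.249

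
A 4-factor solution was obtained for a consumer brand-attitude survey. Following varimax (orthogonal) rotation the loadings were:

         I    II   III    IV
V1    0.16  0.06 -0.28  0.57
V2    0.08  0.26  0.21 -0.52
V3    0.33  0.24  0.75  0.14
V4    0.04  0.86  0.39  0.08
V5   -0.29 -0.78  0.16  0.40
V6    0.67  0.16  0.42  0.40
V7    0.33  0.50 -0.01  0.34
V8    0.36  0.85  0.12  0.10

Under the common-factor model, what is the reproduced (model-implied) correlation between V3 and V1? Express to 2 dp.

-0.06

r̂ = Σ λ_i·λ_j across factors = (0.33)(0.16) + (0.24)(0.06) + (0.75)(-0.28) + (0.14)(0.57)
  = +0.0528 +0.0144 -0.2100 +0.0798 = -0.0630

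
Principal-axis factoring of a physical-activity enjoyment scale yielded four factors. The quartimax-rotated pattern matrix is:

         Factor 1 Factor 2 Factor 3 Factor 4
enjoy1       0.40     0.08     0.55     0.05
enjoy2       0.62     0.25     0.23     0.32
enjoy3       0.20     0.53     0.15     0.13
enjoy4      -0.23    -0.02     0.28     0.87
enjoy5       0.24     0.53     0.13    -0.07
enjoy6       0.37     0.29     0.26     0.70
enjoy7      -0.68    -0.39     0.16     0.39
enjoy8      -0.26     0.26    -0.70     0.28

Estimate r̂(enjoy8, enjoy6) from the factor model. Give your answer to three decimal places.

-0.007

r̂ = Σ λ_i·λ_j across factors = (-0.26)(0.37) + (0.26)(0.29) + (-0.70)(0.26) + (0.28)(0.70)
  = -0.0962 +0.0754 -0.1820 +0.1960 = -0.0068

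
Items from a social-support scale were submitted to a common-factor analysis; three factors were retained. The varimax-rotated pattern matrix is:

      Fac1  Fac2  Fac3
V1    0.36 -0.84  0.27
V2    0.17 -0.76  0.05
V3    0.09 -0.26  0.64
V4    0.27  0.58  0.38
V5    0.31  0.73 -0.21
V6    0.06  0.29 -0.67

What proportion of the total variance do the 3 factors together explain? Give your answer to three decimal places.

Communalities: 0.9081, 0.6090, 0.4853, 0.5537, 0.6731, 0.5366; Σh² = 3.7658.
Total variance with 6 standardized items is 6, so the solution explains 3.7658/6 = 0.6276.

0.628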